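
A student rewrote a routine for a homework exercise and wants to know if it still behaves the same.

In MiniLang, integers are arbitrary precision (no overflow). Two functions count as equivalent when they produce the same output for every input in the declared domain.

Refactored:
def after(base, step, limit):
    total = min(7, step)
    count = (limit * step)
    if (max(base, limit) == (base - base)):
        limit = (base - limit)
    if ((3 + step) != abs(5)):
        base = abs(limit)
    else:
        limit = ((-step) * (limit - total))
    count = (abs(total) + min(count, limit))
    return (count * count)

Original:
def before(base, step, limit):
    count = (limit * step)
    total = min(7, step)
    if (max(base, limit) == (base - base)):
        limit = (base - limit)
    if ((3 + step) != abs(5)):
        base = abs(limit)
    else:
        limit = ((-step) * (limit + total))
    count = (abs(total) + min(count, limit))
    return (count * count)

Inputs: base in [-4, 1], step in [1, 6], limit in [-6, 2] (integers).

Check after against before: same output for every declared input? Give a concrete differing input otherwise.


base=-4, step=2, limit=2 yields 36 from before but 4 from after.
verdict: not equivalent; witness: base=-4, step=2, limit=2


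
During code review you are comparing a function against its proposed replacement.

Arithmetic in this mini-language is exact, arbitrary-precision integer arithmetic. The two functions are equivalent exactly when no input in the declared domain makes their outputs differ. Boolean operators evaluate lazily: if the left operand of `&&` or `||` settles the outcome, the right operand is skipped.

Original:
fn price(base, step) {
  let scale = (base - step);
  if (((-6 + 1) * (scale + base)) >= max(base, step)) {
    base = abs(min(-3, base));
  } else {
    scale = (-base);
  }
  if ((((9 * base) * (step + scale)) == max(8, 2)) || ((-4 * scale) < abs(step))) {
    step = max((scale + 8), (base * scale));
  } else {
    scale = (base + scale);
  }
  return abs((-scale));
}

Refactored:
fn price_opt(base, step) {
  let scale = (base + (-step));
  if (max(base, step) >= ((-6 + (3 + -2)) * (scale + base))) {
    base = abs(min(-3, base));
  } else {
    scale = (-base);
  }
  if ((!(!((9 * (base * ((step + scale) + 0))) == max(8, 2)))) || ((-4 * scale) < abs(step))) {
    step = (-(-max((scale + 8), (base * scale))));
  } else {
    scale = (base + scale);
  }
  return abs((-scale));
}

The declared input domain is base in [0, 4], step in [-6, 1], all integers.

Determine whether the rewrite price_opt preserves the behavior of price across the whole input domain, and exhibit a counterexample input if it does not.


Try base=0, step=-6.
price: scale := 6 | (((-6 + 1) * (scale + base)) >= max(base, step)): false | scale := 0 | ((((9 * base) * (step + scale)) == max(8, 2)) || ((-4 * scale) < abs(step))): true | step := 8 | result 0
price_opt: scale := 6 | (max(base, step) >= ((-6 + (3 + -2)) * (scale + base))): true | base := 3 | ((!(!((9 * (base * ((step + scale) + 0))) == max(8, 2)))) || ((-4 * scale) < abs(step))): true | step := 18 | result 6
0 vs 6 — the two versions disagree here.
verdict: not equivalent; witness: base=0, step=-6


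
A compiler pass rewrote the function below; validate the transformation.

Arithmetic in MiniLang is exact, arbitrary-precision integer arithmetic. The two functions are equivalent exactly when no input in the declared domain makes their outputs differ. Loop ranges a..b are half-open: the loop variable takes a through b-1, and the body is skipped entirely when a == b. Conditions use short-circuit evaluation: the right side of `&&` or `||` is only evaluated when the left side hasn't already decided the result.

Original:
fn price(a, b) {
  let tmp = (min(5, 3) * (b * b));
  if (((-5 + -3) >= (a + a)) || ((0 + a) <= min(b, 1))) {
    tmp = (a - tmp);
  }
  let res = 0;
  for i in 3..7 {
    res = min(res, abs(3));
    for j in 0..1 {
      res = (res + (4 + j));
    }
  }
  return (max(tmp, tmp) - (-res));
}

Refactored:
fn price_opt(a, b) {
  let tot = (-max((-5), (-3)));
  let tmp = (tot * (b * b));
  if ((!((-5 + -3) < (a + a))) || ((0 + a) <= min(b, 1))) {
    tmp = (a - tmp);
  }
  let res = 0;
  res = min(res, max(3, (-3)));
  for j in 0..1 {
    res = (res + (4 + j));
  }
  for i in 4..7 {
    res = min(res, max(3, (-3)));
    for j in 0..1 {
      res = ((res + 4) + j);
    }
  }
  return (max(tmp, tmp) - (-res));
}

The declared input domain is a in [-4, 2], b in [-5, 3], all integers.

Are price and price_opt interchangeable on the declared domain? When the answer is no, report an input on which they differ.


The two are interchangeable: local variable names differ, plus min/max/abs usage differs, plus arithmetic usage differs, plus constant usage differs, plus loop structure differs, plus comparison usage differs, plus statement counts differ, plus boolean connective usage differs, and every declared input agrees.
One worked example (a=2, b=-3) — price: tmp := 27 | (((-5 + -3) >= (a + a)) || ((0 + a) <= min(b, 1))): false | res := 0 | iter i=3: | res := 0 | iter j=0: | res := 4 | iter i=4: | res := 3 | iter j=0: | res := 7 | iter i=5: | res := 3 | iter j=0: | res := 7 | iter i=6: | res := 3 | iter j=0: | res := 7 | result 34; price_opt: tot := 3 | tmp := 27 | ((!((-5 + -3) < (a + a))) || ((0 + a) <= min(b, 1))): false | res := 0 | res := 0 | iter j=0: | res := 4 | iter i=4: | res := 3 | iter j=0: | res := 7 | iter i=5: | res := 3 | iter j=0: | res := 7 | iter i=6: | res := 3 | iter j=0: | res := 7 | result 34; agreement on 34.
Checked all 63 inputs in the declared domain: the outputs agree on every one.
verdict: equivalent


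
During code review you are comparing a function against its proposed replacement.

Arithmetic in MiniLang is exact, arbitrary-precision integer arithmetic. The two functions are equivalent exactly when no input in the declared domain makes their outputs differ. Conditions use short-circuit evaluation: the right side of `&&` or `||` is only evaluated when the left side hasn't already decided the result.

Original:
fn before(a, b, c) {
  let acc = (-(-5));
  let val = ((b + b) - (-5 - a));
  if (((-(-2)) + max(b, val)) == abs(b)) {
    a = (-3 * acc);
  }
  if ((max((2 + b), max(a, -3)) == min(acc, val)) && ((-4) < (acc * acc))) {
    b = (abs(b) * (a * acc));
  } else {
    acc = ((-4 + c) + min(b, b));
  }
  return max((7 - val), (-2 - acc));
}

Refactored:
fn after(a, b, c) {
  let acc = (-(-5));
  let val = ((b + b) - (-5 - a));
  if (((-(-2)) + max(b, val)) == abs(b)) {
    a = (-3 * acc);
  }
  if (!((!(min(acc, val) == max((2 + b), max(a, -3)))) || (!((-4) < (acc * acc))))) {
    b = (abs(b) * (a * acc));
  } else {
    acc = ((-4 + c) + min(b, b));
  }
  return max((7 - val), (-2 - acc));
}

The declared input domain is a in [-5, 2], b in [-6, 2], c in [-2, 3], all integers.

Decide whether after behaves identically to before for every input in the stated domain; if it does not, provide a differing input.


Reading the diff, among the changes: boolean connective usage differs.
Tracing a=-2, b=-5, c=1: before: acc := 5 | val := -7 | (((-(-2)) + max(b, val)) == abs(b)): false | ((max((2 + b), max(a, -3)) == min(acc, val)) && ((-4) < (acc * acc))): false | acc := -8 | result 14 | after: acc := 5 | val := -7 | (((-(-2)) + max(b, val)) == abs(b)): false | (!((!(min(acc, val) == max((2 + b), max(a, -3)))) || (!((-4) < (acc * acc))))): false | acc := -8 | result 14 — matching result 14.
Across all 432 domain points the two functions coincide.
verdict: equivalent


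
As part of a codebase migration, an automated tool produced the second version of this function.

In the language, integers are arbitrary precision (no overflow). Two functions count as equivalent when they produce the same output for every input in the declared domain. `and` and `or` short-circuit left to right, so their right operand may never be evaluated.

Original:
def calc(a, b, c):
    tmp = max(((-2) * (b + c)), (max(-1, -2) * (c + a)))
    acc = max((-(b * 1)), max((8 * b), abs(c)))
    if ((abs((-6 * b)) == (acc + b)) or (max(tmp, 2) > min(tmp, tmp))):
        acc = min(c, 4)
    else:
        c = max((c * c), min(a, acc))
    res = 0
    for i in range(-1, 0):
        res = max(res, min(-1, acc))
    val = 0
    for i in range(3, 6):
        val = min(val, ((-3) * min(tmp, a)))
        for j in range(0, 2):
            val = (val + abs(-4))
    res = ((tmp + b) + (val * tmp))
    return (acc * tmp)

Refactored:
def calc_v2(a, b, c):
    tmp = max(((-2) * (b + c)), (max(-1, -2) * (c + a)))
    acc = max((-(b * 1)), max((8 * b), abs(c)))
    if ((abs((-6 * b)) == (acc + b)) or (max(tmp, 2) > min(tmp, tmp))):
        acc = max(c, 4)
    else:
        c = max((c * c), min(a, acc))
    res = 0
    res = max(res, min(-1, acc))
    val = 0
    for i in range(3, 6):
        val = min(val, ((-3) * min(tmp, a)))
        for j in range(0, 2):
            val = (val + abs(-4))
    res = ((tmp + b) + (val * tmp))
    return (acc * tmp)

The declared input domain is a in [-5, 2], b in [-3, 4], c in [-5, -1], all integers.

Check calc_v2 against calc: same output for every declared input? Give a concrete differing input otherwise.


On input a=0, b=1, c=-1, calc returns -1 while calc_v2 returns 4.
verdict: not equivalent; witness: a=0, b=1, c=-1


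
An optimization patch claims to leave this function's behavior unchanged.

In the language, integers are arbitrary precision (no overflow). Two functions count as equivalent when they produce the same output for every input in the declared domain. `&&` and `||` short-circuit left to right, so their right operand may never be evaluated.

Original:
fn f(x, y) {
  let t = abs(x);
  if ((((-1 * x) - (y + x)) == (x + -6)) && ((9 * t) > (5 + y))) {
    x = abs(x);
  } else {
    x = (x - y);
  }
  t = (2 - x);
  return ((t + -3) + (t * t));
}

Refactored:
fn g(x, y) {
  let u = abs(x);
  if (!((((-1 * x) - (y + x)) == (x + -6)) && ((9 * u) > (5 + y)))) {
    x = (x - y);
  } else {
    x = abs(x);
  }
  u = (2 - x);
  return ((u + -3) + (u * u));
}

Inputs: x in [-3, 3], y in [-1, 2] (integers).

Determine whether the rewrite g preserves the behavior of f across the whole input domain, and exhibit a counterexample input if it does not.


Comparing the listings, the differences include: boolean connective usage differs; local variable names differ.
Spot check at x=0, y=2 — f: t becomes 0; next ((((-1 * x) - (y + x)) == (x + -6)) && ((9 * t) > (5 + y))) evaluates to false; next x becomes -2; next t becomes 4; next final value 17. g: u becomes 0; next (!((((-1 * x) - (y + x)) == (x + -6)) && ((9 * u) > (5 + y)))) evaluates to true; next x becomes -2; next u becomes 4; next final value 17. Both give 17.
Checked all 28 inputs in the declared domain: the outputs agree on every one.
verdict: equivalent


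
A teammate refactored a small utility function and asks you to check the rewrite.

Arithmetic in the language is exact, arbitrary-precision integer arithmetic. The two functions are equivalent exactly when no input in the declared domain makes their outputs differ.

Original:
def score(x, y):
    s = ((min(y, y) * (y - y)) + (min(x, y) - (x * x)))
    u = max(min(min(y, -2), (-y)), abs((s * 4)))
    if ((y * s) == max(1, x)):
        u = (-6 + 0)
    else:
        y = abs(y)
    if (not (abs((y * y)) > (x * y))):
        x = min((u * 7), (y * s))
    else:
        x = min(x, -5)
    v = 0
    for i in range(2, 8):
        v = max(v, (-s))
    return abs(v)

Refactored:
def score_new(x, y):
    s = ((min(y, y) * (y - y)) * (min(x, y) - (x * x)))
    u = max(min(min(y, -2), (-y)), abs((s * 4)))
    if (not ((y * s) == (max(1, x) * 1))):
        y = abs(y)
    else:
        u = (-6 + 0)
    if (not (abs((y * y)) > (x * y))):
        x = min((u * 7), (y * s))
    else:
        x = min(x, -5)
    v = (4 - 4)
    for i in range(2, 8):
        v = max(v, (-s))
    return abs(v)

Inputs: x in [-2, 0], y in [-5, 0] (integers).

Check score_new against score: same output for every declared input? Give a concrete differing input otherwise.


Evaluate both at x=-2, y=-5.
score: s := -9 | u := 36 | ((y * s) == max(1, x)): false | y := 5 | (not (abs((y * y)) > (x * y))): false | x := -5 | v := 0 | iter i=2: | v := 9 | iter i=3: | v := 9 | iter i=4: | v := 9 | iter i=5: | v := 9 | iter i=6: | v := 9 | iter i=7: | v := 9 | result 9
score_new: s := 0 | u := 0 | (not ((y * s) == (max(1, x) * 1))): true | y := 5 | (not (abs((y * y)) > (x * y))): false | x := -5 | v := 0 | iter i=2: | v := 0 | iter i=3: | v := 0 | iter i=4: | v := 0 | iter i=5: | v := 0 | iter i=6: | v := 0 | iter i=7: | v := 0 | result 0
9 vs 0 — the two versions disagree here.
verdict: not equivalent; witness: x=-2, y=-5


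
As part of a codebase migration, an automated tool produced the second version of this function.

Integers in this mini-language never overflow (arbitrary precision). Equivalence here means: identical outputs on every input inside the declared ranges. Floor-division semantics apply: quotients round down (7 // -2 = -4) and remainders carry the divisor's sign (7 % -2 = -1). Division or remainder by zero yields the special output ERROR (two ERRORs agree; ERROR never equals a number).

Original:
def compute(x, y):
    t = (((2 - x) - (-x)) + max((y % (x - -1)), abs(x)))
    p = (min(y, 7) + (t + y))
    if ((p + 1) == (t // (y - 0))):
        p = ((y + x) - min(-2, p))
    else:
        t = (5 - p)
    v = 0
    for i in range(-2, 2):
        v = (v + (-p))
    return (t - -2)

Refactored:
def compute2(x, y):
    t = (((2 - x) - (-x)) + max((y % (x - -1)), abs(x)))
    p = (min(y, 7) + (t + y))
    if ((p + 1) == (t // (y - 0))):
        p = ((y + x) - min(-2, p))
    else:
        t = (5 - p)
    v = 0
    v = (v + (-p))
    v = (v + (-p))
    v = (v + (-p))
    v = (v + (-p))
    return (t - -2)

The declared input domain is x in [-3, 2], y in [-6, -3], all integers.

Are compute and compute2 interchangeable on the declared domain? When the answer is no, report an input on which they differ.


The two are interchangeable: arithmetic usage differs, and loop structure differs, and local variable names differ, and statement counts differ, and every declared input agrees.
As a probe, take x=2, y=-4: compute runs t becomes 4; next p becomes -4; next ((p + 1) == (t // (y - 0))) evaluates to false; next t becomes 9; next v becomes 0; next at i=-2:; next v becomes 4; next at i=-1:; next v becomes 8; next at i=0:; next v becomes 12; next at i=1:; next v becomes 16; next final value 11; compute2 runs t becomes 4; next p becomes -4; next ((p + 1) == (t // (y - 0))) evaluates to false; next t becomes 9; next v becomes 0; next v becomes 4; next v becomes 8; next v becomes 12; next v becomes 16; next final value 11; both end at 11.
An exhaustive pass over the 24 declared inputs shows identical outputs.
verdict: equivalent


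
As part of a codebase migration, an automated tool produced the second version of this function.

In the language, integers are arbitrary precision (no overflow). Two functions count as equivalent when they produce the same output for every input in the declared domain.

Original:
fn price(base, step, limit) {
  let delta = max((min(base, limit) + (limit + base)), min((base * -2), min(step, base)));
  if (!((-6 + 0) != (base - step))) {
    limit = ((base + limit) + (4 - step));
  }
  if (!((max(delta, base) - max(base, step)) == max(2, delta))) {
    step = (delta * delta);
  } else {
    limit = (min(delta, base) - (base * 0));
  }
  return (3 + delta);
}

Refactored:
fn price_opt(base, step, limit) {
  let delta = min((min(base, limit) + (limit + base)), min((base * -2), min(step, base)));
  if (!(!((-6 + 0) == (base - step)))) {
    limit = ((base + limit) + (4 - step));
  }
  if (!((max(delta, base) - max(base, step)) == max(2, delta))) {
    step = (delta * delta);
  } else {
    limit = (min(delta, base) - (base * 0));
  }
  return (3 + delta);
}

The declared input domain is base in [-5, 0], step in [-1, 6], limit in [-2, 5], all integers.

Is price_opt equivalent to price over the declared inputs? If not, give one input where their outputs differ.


These are not equivalent — on base=-5, step=-1, limit=-2 the outputs split (-2 vs -9).
price: delta=-5, then (!((-6 + 0) != (base - step))) is false, then (!((max(delta, base) - max(base, step)) == max(2, delta))) is true, then step=25, then returns -2
price_opt: delta=-12, then (!(!((-6 + 0) == (base - step)))) is false, then (!((max(delta, base) - max(base, step)) == max(2, delta))) is true, then step=144, then returns -9
verdict: not equivalent; witness: base=-5, step=-1, limit=-2


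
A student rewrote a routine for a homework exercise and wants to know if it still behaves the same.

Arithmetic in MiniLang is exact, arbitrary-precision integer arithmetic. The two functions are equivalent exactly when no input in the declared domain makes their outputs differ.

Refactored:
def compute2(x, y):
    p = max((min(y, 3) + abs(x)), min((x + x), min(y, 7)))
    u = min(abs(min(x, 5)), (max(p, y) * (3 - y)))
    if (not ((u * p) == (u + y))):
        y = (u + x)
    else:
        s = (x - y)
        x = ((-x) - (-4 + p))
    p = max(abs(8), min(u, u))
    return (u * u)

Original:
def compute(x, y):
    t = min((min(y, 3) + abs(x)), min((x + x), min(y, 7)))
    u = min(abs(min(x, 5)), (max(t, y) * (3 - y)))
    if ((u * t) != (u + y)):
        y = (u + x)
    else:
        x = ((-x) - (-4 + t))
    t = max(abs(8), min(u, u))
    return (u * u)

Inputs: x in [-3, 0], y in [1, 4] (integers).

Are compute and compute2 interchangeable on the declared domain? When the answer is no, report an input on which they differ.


Run the pair on x=-3, y=1.
compute: t becomes -6; next u becomes 2; next ((u * t) != (u + y)) evaluates to true; next y becomes -1; next t becomes 8; next final value 4
compute2: p becomes 4; next u becomes 3; next (not ((u * p) == (u + y))) evaluates to true; next y becomes 0; next p becomes 8; next final value 9
4 against 9: the behavior changed.
verdict: not equivalent; witness: x=-3, y=1


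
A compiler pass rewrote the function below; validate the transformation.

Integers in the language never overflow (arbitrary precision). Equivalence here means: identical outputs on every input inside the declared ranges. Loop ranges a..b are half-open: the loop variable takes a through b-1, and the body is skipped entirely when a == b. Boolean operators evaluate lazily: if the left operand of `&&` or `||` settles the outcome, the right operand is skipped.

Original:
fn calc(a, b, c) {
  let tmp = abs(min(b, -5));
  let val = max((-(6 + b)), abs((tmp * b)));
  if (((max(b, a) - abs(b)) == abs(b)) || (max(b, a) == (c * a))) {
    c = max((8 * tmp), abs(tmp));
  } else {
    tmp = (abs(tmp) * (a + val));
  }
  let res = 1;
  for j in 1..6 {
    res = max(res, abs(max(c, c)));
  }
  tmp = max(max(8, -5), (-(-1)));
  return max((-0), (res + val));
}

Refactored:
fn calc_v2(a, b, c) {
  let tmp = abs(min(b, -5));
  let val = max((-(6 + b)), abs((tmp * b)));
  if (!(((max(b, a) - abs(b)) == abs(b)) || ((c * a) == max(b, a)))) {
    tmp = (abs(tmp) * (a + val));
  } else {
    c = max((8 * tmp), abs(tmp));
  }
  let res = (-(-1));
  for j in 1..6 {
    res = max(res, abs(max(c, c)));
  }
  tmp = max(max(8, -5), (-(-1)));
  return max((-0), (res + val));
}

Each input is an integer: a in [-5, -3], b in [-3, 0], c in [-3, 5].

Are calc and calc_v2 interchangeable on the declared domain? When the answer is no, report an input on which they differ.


Although boolean connective usage differs, 108/108 inputs agree.
verdict: equivalent


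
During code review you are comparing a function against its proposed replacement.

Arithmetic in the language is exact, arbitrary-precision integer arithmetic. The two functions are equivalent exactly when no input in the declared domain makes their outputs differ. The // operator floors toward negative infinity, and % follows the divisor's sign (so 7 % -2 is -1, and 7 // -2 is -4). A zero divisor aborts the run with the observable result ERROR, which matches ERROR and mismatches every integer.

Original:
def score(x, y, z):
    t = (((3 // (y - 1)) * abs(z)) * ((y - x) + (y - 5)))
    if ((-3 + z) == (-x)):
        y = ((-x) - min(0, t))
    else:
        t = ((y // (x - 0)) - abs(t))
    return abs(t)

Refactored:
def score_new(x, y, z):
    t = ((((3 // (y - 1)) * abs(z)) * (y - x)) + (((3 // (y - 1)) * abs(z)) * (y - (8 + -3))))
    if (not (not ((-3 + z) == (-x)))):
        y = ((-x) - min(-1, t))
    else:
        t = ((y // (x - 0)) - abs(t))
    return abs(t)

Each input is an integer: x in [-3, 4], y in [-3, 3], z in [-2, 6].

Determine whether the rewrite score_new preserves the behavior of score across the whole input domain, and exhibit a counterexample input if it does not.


Equivalent. The suspicious edit (`0` became `-1`) never changes the result for any input inside the declared domain.
Every one of the 504 inputs gives matching results.
One worked example (x=0, y=-1, z=0) — score: t := 0 | ((-3 + z) == (-x)): false | divide-by-zero, output ERROR; score_new: t := 0 | (not (not ((-3 + z) == (-x)))): false | divide-by-zero, output ERROR; agreement on ERROR.
verdict: equivalent


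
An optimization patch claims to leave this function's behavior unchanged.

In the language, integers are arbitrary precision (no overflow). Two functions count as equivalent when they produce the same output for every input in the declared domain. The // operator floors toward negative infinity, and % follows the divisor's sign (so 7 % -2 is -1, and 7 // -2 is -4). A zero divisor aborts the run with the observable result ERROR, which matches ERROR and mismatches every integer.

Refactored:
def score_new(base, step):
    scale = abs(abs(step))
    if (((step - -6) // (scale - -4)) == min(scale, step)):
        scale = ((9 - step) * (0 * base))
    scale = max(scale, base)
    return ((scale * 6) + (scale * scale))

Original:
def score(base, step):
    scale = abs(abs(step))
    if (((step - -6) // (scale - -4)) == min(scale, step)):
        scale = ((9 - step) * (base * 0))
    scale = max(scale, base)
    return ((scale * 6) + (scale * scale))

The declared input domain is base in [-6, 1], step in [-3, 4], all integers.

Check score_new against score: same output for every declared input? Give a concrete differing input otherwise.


The two versions differ — the changes include same computation, different form.
As a probe, take base=-2, step=4: score runs scale = 4; (((step - -6) // (scale - -4)) == min(scale, step)) -> false; scale = 4; return 40; score_new runs scale = 4; (((step - -6) // (scale - -4)) == min(scale, step)) -> false; scale = 4; return 40; both end at 40.
Across all 64 domain points the two functions coincide.
verdict: equivalent


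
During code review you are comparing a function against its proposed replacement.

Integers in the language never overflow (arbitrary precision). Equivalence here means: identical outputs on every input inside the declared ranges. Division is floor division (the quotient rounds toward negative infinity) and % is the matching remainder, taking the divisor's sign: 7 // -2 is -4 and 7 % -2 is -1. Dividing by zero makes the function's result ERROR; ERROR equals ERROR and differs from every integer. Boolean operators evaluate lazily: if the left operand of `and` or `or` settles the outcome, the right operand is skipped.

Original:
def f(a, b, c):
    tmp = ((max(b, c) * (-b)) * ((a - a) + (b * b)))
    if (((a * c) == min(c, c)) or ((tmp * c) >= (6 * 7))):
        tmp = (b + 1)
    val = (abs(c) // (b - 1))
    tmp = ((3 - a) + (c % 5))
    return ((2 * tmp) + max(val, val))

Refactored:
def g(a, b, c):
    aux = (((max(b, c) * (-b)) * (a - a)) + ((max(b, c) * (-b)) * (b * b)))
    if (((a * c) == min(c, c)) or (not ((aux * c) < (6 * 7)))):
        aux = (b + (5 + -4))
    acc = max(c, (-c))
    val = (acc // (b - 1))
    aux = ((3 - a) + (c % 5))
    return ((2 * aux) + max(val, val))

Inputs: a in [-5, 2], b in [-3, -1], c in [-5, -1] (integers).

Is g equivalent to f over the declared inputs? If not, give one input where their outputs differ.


Behavior is preserved: although boolean connective usage differs, plus local variable names differ, plus arithmetic usage differs, plus statement counts differ, plus constant usage differs, plus min/max/abs usage differs, plus comparison usage differs, the outputs never diverge.
As a probe, take a=1, b=-1, c=-1: f runs tmp := -1 | (((a * c) == min(c, c)) or ((tmp * c) >= (6 * 7))): true | tmp := 0 | val := -1 | tmp := 6 | result 11; g runs aux := -1 | (((a * c) == min(c, c)) or (not ((aux * c) < (6 * 7)))): true | aux := 0 | acc := 1 | val := -1 | aux := 6 | result 11; both end at 11.
An exhaustive pass over the 120 declared inputs shows identical outputs.
verdict: equivalent


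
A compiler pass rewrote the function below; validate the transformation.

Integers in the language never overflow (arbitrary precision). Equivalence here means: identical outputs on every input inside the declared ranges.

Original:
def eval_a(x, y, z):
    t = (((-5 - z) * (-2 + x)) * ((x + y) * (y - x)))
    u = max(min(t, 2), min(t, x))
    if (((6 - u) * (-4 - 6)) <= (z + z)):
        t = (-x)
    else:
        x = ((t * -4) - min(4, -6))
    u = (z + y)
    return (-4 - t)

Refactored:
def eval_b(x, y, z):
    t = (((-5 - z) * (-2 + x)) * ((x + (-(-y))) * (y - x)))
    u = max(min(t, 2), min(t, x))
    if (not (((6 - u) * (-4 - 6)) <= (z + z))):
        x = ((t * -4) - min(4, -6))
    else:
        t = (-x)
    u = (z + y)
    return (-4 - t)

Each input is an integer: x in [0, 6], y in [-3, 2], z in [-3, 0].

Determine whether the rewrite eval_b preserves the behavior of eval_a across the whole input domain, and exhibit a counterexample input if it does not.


The two versions differ — the changes include boolean connective usage differs.
Tracing x=2, y=-1, z=0: eval_a: t = 0; u = 0; (((6 - u) * (-4 - 6)) <= (z + z)) -> true; t = -2; u = -1; return -2 | eval_b: t = 0; u = 0; (not (((6 - u) * (-4 - 6)) <= (z + z))) -> false; t = -2; u = -1; return -2 — matching result -2.
Sweeping the whole domain (168 inputs) finds no disagreement.
verdict: equivalent


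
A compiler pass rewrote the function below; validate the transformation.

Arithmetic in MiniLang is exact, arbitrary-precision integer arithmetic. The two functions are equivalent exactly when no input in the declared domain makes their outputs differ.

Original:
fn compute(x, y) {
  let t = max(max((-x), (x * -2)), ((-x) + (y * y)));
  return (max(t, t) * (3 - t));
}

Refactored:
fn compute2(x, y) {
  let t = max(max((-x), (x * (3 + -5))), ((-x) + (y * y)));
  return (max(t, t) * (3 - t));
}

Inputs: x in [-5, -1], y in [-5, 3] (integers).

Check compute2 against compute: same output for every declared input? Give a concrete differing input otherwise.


Behavior is preserved: although constant usage differs; and arithmetic usage differs, the outputs never diverge.
As a probe, take x=-2, y=3: compute runs t=11, then returns -88; compute2 runs t=11, then returns -88; both end at -88.
An exhaustive pass over the 45 declared inputs shows identical outputs.
verdict: equivalent


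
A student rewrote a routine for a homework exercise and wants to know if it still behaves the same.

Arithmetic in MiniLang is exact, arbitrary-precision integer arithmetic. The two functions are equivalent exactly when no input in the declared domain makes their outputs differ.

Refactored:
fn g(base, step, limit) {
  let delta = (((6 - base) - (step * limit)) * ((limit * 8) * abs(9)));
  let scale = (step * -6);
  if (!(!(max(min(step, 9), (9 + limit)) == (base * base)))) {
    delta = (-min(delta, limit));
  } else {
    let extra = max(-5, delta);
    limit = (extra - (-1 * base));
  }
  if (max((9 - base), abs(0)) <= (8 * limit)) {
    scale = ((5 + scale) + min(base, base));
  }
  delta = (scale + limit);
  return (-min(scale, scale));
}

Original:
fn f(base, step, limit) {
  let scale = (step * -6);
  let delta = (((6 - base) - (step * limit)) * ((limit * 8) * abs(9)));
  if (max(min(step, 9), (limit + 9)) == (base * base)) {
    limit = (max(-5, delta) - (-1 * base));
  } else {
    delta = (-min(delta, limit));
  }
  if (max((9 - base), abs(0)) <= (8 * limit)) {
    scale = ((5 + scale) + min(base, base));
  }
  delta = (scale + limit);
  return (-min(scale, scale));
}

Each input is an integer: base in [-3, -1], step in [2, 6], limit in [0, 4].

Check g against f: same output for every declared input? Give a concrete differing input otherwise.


Not equivalent: base=-3, step=2, limit=1 separates them (12 vs 10).
f: scale=-12, then delta=504, then (max(min(step, 9), (limit + 9)) == (base * base)) is false, then delta=-1, then (max((9 - base), abs(0)) <= (8 * limit)) is false, then delta=-11, then returns 12
g: delta=504, then scale=-12, then (!(!(max(min(step, 9), (9 + limit)) == (base * base)))) is false, then extra=504, then limit=501, then (max((9 - base), abs(0)) <= (8 * limit)) is true, then scale=-10, then delta=491, then returns 10
verdict: not equivalent; witness: base=-3, step=2, limit=1


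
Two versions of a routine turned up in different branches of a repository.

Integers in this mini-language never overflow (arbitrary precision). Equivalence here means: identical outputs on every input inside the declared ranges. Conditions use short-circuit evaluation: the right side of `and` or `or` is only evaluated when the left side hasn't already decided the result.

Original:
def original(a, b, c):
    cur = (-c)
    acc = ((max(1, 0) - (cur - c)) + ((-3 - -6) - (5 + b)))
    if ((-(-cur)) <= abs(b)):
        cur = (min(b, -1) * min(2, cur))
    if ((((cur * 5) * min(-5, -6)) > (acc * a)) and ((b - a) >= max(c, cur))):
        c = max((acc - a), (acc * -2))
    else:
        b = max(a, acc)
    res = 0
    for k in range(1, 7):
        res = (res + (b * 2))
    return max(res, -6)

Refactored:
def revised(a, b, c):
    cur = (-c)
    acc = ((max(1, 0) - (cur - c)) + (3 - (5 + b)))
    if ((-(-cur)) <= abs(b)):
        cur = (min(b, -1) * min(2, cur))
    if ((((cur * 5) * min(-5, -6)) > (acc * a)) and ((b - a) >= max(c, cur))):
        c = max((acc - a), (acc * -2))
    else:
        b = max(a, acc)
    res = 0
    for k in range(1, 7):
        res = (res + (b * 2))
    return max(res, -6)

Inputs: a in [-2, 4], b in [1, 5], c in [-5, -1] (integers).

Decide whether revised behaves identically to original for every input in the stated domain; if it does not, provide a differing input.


Equivalent — the differences include constant usage differs; and arithmetic usage differs, yet no declared input distinguishes the two.
Tracing a=1, b=5, c=-1: original: cur becomes 1; next acc becomes -8; next ((-(-cur)) <= abs(b)) evaluates to true; next cur becomes -1; next ((((cur * 5) * min(-5, -6)) > (acc * a)) and ((b - a) >= max(c, cur))) evaluates to true; next c becomes 16; next res becomes 0; next at k=1:; next res becomes 10; next at k=2:; next res becomes 20; next at k=3:; next res becomes 30; next at k=4:; next res becomes 40; next at k=5:; next res becomes 50; next at k=6:; next res becomes 60; next final value 60 | revised: cur becomes 1; next acc becomes -8; next ((-(-cur)) <= abs(b)) evaluates to true; next cur becomes -1; next ((((cur * 5) * min(-5, -6)) > (acc * a)) and ((b - a) >= max(c, cur))) evaluates to true; next c becomes 16; next res becomes 0; next at k=1:; next res becomes 10; next at k=2:; next res becomes 20; next at k=3:; next res becomes 30; next at k=4:; next res becomes 40; next at k=5:; next res becomes 50; next at k=6:; next res becomes 60; next final value 60 — matching result 60.
Sweeping the whole domain (175 inputs) finds no disagreement.
verdict: equivalent


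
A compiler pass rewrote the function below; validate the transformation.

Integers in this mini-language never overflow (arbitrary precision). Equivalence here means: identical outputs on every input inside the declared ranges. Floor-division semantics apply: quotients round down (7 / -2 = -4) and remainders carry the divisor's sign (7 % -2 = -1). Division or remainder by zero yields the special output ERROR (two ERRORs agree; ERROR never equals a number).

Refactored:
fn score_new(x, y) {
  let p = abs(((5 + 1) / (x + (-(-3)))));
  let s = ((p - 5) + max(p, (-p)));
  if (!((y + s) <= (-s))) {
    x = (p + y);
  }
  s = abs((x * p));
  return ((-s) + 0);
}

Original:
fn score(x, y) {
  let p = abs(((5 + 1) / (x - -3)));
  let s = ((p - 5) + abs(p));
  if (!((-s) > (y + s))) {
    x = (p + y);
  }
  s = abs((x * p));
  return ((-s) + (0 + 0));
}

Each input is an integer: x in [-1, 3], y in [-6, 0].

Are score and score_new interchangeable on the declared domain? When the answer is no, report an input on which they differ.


Equivalent. Whatever the rewrite altered, no input in the stated domain can expose a difference.
Every one of the 35 inputs gives matching results.
As a probe, take x=1, y=-4: score runs p := 1 | s := -3 | (!((-s) > (y + s))): false | s := 1 | result -1; score_new runs p := 1 | s := -3 | (!((y + s) <= (-s))): false | s := 1 | result -1; both end at -1.
verdict: equivalent


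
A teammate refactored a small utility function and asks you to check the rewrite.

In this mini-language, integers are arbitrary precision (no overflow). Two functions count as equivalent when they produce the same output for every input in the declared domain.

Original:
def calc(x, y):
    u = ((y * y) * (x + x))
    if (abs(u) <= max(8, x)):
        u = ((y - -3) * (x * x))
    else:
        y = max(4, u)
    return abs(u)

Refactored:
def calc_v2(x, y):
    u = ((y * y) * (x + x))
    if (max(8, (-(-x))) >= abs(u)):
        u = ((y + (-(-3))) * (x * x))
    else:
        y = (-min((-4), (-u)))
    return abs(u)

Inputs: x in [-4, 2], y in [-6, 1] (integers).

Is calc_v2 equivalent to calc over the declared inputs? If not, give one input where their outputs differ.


Behavior is preserved: although arithmetic usage differs; comparison usage differs; min/max/abs usage differs, the outputs never diverge.
Tracing x=-2, y=-1: calc: u = -4; (abs(u) <= max(8, x)) -> true; u = 8; return 8 | calc_v2: u = -4; (max(8, (-(-x))) >= abs(u)) -> true; u = 8; return 8 — matching result 8.
An exhaustive pass over the 56 declared inputs shows identical outputs.
verdict: equivalent


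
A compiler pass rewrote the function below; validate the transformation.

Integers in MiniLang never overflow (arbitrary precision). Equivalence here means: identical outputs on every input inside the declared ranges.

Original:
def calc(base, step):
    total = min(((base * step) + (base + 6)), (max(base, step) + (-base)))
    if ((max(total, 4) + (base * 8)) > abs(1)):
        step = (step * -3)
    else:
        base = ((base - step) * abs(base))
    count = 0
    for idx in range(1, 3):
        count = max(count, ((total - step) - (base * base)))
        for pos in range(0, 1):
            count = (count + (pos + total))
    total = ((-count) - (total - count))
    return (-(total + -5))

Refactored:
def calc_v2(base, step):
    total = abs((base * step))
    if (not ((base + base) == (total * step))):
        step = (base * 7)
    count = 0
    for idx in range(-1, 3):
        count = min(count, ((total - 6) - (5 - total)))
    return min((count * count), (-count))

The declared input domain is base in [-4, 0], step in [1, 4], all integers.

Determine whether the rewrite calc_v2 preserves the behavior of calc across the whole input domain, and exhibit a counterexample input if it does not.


Take base=-4, step=2.
calc: total becomes -6; next ((max(total, 4) + (base * 8)) > abs(1)) evaluates to false; next base becomes -24; next count becomes 0; next at idx=1:; next count becomes 0; next at pos=0:; next count becomes -6; next at idx=2:; next count becomes -6; next at pos=0:; next count becomes -12; next total becomes 6; next final value -1
calc_v2: total becomes 8; next (not ((base + base) == (total * step))) evaluates to true; next step becomes -28; next count becomes 0; next at idx=-1:; next count becomes 0; next at idx=0:; next count becomes 0; next at idx=1:; next count becomes 0; next at idx=2:; next count becomes 0; next final value 0
-1 vs 0 — the two versions disagree here.
verdict: not equivalent; witness: base=-4, step=2


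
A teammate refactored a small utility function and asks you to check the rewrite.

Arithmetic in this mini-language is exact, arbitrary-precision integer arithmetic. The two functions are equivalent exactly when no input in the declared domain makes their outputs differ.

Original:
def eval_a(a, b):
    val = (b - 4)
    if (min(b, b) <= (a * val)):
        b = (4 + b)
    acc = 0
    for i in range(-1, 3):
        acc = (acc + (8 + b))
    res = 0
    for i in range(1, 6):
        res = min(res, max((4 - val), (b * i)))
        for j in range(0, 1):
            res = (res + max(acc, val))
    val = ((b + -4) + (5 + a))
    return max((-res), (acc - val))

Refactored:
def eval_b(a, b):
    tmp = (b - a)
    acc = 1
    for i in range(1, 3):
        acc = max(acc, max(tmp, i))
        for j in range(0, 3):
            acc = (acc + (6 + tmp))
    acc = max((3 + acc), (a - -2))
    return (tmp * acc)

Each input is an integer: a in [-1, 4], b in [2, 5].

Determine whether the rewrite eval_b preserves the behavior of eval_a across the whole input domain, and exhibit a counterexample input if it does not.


There is a counterexample at a=-1, b=2: 50 on one side, 180 on the other.
eval_a: val = -2; (min(b, b) <= (a * val)) -> true; b = 6; acc = 0; [i=-1]; acc = 14; [i=0]; acc = 28; [i=1]; acc = 42; [i=2]; acc = 56; res = 0; [i=1]; res = 0; [j=0]; res = 56; [i=2]; res = 12; [j=0]; res = 68; [i=3]; res = 18; [j=0]; res = 74; [i=4]; res = 24; [j=0]; res = 80; [i=5]; res = 30; [j=0]; res = 86; val = 6; return 50
eval_b: tmp = 3; acc = 1; [i=1]; acc = 3; [j=0]; acc = 12; [j=1]; acc = 21; [j=2]; acc = 30; [i=2]; acc = 30; [j=0]; acc = 39; [j=1]; acc = 48; [j=2]; acc = 57; acc = 60; return 180
verdict: not equivalent; witness: a=-1, b=2


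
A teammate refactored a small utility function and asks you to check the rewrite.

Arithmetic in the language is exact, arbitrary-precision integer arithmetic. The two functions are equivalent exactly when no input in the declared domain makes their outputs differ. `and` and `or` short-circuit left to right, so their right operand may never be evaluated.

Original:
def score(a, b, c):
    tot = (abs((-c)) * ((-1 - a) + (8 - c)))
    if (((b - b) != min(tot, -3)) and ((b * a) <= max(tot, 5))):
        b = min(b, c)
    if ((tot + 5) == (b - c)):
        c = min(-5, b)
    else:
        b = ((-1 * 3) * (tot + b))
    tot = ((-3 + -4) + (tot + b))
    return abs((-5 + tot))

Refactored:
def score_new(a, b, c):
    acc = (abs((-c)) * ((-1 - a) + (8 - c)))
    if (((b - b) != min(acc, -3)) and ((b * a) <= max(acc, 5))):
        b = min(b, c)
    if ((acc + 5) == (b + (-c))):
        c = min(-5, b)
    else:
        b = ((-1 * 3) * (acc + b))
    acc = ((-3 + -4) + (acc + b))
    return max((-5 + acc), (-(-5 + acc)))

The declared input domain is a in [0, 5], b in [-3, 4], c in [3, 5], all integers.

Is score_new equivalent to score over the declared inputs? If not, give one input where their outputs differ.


The two are interchangeable: constant usage differs, and min/max/abs usage differs, and arithmetic usage differs, and local variable names differ, and every declared input agrees.
As a probe, take a=3, b=2, c=4: score runs tot = 0; (((b - b) != min(tot, -3)) and ((b * a) <= max(tot, 5))) -> false; ((tot + 5) == (b - c)) -> false; b = -6; tot = -13; return 18; score_new runs acc = 0; (((b - b) != min(acc, -3)) and ((b * a) <= max(acc, 5))) -> false; ((acc + 5) == (b + (-c))) -> false; b = -6; acc = -13; return 18; both end at 18.
Every one of the 144 inputs gives matching results.
verdict: equivalent


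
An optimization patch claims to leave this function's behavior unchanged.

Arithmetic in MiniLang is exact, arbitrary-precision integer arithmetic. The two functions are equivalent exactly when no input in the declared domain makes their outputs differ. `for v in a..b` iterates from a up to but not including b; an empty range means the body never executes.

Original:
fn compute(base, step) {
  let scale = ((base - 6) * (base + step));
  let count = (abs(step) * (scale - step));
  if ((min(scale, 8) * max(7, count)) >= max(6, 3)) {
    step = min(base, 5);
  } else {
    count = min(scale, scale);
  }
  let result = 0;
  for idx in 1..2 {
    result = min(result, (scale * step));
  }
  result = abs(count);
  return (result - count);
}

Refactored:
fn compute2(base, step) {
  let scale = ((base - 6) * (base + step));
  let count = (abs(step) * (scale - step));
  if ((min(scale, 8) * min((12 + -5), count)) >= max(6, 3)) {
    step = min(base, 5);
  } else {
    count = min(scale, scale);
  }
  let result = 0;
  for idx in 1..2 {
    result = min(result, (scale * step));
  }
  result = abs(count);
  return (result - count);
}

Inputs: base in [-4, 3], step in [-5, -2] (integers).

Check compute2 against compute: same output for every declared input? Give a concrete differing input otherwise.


There is a counterexample at base=3, step=-2: 6 on one side, 4 on the other.
compute: scale becomes -3; next count becomes -2; next ((min(scale, 8) * max(7, count)) >= max(6, 3)) evaluates to false; next count becomes -3; next result becomes 0; next at idx=1:; next result becomes 0; next result becomes 3; next final value 6
compute2: scale becomes -3; next count becomes -2; next ((min(scale, 8) * min((12 + -5), count)) >= max(6, 3)) evaluates to true; next step becomes 3; next result becomes 0; next at idx=1:; next result becomes -9; next result becomes 2; next final value 4
verdict: not equivalent; witness: base=3, step=-2
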